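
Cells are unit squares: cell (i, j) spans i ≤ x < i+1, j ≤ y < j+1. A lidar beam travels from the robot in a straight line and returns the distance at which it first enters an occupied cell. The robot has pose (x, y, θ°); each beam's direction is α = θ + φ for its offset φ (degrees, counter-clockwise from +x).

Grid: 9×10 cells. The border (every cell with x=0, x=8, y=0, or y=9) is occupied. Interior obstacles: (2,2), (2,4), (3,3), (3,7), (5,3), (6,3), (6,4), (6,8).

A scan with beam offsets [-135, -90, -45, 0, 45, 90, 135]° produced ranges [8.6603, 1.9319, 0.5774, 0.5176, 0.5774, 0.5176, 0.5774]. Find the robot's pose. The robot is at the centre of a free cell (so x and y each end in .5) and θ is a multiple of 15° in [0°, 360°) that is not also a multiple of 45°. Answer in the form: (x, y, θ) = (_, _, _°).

The pose lattice has 48·16 = 768 candidates. Test each by forward raycasting.
  (7.5, 2.5, 105°): beam 1 = 0.5774 ≠ 8.6603 ✗
  (6.5, 6.5, 195°): beam 1 = 2.8868 ≠ 8.6603 ✗
  (2.5, 3.5, 60°): beam 1 = 0.5176 ≠ 8.6603 ✗
  (4.5, 3.5, 300°): beam 1 = 0.5176 ≠ 8.6603 ✗
  …
  (7.5, 8.5, 15°): r_1=8.6603, r_2=1.9319, r_3=0.5774, r_4=0.5176, r_5=0.5774, r_6=0.5176, r_7=0.5774 — all match ✓
Only this pose fits every beam.

(x, y, θ) = (7.5, 8.5, 15°)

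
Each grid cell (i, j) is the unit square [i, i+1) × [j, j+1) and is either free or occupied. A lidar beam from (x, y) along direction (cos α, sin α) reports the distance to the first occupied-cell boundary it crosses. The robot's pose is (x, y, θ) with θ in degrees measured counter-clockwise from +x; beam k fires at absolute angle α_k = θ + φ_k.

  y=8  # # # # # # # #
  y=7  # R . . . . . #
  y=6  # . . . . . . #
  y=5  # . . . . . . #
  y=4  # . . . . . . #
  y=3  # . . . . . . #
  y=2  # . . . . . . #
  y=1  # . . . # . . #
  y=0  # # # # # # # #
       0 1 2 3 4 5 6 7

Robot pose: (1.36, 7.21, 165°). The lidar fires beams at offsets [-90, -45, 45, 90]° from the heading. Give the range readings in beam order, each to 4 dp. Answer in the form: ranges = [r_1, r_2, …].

ranges = [0.8179, 0.7200, 0.4157, 1.3909]

beam 1: φ=-90°, α=75°
  dir = (cos 75°, sin 75°) = (0.2588, 0.9659); from cell (1,7)
  next x-line at t=2.4728, next y-line at t=0.8179; Δt_x=3.8637, Δt_y=1.0353
    y: enter (1,8) at t=0.8179 ← occupied
  → r_1 = 0.8179
beam 2: φ=-45°, α=120°
  dir = (cos 120°, sin 120°) = (-0.5000, 0.8660); from cell (1,7)
  next x-line at t=0.7200, next y-line at t=0.9122; Δt_x=2.0000, Δt_y=1.1547
    x: enter (0,7) at t=0.7200 ← occupied
  → r_2 = 0.7200
beam 3: φ=45°, α=210°
  dir = (cos 210°, sin 210°) = (-0.8660, -0.5000); from cell (1,7)
  next x-line at t=0.4157, next y-line at t=0.4200; Δt_x=1.1547, Δt_y=2.0000
    x: enter (0,7) at t=0.4157 ← occupied
  → r_3 = 0.4157
beam 4: φ=90°, α=255°
  dir = (cos 255°, sin 255°) = (-0.2588, -0.9659); from cell (1,7)
  next x-line at t=1.3909, next y-line at t=0.2174; Δt_x=3.8637, Δt_y=1.0353
    y: enter (1,6) at t=0.2174
    y: enter (1,5) at t=1.2527
    x: enter (0,5) at t=1.3909 ← occupied
  → r_4 = 1.3909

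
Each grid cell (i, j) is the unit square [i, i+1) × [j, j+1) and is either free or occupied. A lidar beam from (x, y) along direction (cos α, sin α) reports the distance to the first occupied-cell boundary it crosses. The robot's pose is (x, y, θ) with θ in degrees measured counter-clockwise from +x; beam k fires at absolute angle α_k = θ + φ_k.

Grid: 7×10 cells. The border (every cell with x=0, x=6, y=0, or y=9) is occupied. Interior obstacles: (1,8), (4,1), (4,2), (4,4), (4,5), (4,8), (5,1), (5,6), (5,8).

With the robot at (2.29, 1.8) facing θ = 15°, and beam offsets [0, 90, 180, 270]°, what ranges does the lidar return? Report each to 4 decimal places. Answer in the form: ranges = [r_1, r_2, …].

ranges = [1.7703, 4.9842, 1.3355, 0.8282]

beam 1: φ=0°, α=15°
  cosα=0.9659 sinα=0.2588 | (2,1) | tMaxX 0.7350 tMaxY 0.7727 | tΔX 1.0353 tΔY 3.8637
    t=0.7350 [x] (3,1)
    t=0.7727 [y] (3,2)
    t=1.7703 [x] (4,2) — stop
  → r_1 = 1.7703
beam 2: φ=90°, α=105°
  cosα=-0.2588 sinα=0.9659 | (2,1) | tMaxX 1.1205 tMaxY 0.2071 | tΔX 3.8637 tΔY 1.0353
    t=0.2071 [y] (2,2)
    t=1.1205 [x] (1,2)
    t=1.2423 [y] (1,3)
    t=2.2776 [y] (1,4)
    t=3.3129 [y] (1,5)
    t=4.3482 [y] (1,6)
    t=4.9842 [x] (0,6) — stop
  → r_2 = 4.9842
beam 3: φ=180°, α=195°
  cosα=-0.9659 sinα=-0.2588 | (2,1) | tMaxX 0.3002 tMaxY 3.0910 | tΔX 1.0353 tΔY 3.8637
    t=0.3002 [x] (1,1)
    t=1.3355 [x] (0,1) — stop
  → r_3 = 1.3355
beam 4: φ=270°, α=285°
  cosα=0.2588 sinα=-0.9659 | (2,1) | tMaxX 2.7432 tMaxY 0.8282 | tΔX 3.8637 tΔY 1.0353
    t=0.8282 [y] (2,0) — stop
  → r_4 = 0.8282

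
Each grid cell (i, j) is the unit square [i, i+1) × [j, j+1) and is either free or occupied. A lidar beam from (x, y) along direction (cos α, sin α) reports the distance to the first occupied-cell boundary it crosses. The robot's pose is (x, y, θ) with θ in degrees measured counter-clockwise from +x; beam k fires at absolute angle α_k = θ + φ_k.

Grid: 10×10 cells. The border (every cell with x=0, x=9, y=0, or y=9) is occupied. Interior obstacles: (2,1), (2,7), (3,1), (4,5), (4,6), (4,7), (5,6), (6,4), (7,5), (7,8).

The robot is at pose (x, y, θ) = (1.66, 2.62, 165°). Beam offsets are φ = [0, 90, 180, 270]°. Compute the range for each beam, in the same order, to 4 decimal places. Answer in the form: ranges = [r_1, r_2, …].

ranges = [0.6833, 1.6771, 2.3955, 4.5345]

beam 1: φ=0°, α=165°
  cosα=-0.9659 sinα=0.2588 | (1,2) | tMaxX 0.6833 tMaxY 1.4682 | tΔX 1.0353 tΔY 3.8637
    t=0.6833 [x] (0,2) — stop
  → r_1 = 0.6833
beam 2: φ=90°, α=255°
  cosα=-0.2588 sinα=-0.9659 | (1,2) | tMaxX 2.5500 tMaxY 0.6419 | tΔX 3.8637 tΔY 1.0353
    t=0.6419 [y] (1,1)
    t=1.6771 [y] (1,0) — stop
  → r_2 = 1.6771
beam 3: φ=180°, α=345°
  cosα=0.9659 sinα=-0.2588 | (1,2) | tMaxX 0.3520 tMaxY 2.3955 | tΔX 1.0353 tΔY 3.8637
    t=0.3520 [x] (2,2)
    t=1.3873 [x] (3,2)
    t=2.3955 [y] (3,1) — stop
  → r_3 = 2.3955
beam 4: φ=270°, α=75°
  cosα=0.2588 sinα=0.9659 | (1,2) | tMaxX 1.3137 tMaxY 0.3934 | tΔX 3.8637 tΔY 1.0353
    t=0.3934 [y] (1,3)
    t=1.3137 [x] (2,3)
    t=1.4287 [y] (2,4)
    t=2.4640 [y] (2,5)
    t=3.4992 [y] (2,6)
    t=4.5345 [y] (2,7) — stop
  → r_4 = 4.5345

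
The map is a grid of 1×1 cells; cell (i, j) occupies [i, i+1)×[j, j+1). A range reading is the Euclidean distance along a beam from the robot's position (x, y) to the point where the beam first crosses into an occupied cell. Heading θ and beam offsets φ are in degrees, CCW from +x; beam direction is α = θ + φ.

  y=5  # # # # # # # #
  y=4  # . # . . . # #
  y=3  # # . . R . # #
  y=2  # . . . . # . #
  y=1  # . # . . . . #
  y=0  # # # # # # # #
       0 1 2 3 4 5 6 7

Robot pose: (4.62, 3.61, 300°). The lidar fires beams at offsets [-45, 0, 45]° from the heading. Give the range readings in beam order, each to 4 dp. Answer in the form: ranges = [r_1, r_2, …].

beam 1: φ=-45°, α=255°
  cosα=-0.2588 sinα=-0.9659 | (4,3) | tMaxX 2.3955 tMaxY 0.6315 | tΔX 3.8637 tΔY 1.0353
    t=0.6315 [y] (4,2)
    t=1.6668 [y] (4,1)
    t=2.3955 [x] (3,1)
    t=2.7021 [y] (3,0) — stop
  → r_1 = 2.7021
beam 2: φ=0°, α=300°
  cosα=0.5000 sinα=-0.8660 | (4,3) | tMaxX 0.7600 tMaxY 0.7044 | tΔX 2.0000 tΔY 1.1547
    t=0.7044 [y] (4,2)
    t=0.7600 [x] (5,2) — stop
  → r_2 = 0.7600
beam 3: φ=45°, α=345°
  cosα=0.9659 sinα=-0.2588 | (4,3) | tMaxX 0.3934 tMaxY 2.3569 | tΔX 1.0353 tΔY 3.8637
    t=0.3934 [x] (5,3)
    t=1.4287 [x] (6,3) — stop
  → r_3 = 1.4287

ranges = [2.7021, 0.7600, 1.4287]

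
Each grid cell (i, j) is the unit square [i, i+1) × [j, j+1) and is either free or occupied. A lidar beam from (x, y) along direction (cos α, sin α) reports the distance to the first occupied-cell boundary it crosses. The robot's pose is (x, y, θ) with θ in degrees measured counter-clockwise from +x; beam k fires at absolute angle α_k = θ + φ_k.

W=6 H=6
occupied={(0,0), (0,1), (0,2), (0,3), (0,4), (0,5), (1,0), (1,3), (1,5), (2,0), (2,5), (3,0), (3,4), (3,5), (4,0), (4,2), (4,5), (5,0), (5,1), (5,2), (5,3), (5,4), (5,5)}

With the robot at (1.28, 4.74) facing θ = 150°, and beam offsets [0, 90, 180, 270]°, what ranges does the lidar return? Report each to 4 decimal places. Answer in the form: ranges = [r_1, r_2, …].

ranges = [0.3233, 0.5600, 3.4800, 0.3002]

beam 1: φ=0°, α=150°
  cosα=-0.8660 sinα=0.5000 | (1,4) | tMaxX 0.3233 tMaxY 0.5200 | tΔX 1.1547 tΔY 2.0000
    t=0.3233 [x] (0,4) — stop
  → r_1 = 0.3233
beam 2: φ=90°, α=240°
  cosα=-0.5000 sinα=-0.8660 | (1,4) | tMaxX 0.5600 tMaxY 0.8545 | tΔX 2.0000 tΔY 1.1547
    t=0.5600 [x] (0,4) — stop
  → r_2 = 0.5600
beam 3: φ=180°, α=330°
  cosα=0.8660 sinα=-0.5000 | (1,4) | tMaxX 0.8314 tMaxY 1.4800 | tΔX 1.1547 tΔY 2.0000
    t=0.8314 [x] (2,4)
    t=1.4800 [y] (2,3)
    t=1.9861 [x] (3,3)
    t=3.1408 [x] (4,3)
    t=3.4800 [y] (4,2) — stop
  → r_3 = 3.4800
beam 4: φ=270°, α=60°
  cosα=0.5000 sinα=0.8660 | (1,4) | tMaxX 1.4400 tMaxY 0.3002 | tΔX 2.0000 tΔY 1.1547
    t=0.3002 [y] (1,5) — stop
  → r_4 = 0.3002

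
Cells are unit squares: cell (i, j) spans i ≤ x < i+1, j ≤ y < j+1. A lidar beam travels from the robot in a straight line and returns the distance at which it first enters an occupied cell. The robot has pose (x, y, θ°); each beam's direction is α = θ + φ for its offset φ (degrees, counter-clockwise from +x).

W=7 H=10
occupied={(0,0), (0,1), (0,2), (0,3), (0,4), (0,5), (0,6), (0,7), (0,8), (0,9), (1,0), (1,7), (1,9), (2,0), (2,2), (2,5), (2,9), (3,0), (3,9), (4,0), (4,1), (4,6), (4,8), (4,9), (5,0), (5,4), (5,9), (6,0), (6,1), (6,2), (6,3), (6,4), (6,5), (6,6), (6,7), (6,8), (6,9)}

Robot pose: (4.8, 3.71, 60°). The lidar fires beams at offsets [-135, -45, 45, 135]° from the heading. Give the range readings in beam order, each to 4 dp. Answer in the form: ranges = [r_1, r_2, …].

ranges = [2.8056, 1.1205, 2.3708, 2.7432]

beam 1: φ=-135°, α=285°
  d=(0.2588,-0.9659)  start (4,3)  tX=0.7727 tY=0.7350  stride 1/|dx|=3.8637 1/|dy|=1.0353
    cross y-line → (4,2), t=0.7350
    cross x-line → (5,2), t=0.7727
    cross y-line → (5,1), t=1.7703
    cross y-line → (5,0), t=2.8056 (wall)
  → r_1 = 2.8056
beam 2: φ=-45°, α=15°
  d=(0.9659,0.2588)  start (4,3)  tX=0.2071 tY=1.1205  stride 1/|dx|=1.0353 1/|dy|=3.8637
    cross x-line → (5,3), t=0.2071
    cross y-line → (5,4), t=1.1205 (wall)
  → r_2 = 1.1205
beam 3: φ=45°, α=105°
  d=(-0.2588,0.9659)  start (4,3)  tX=3.0910 tY=0.3002  stride 1/|dx|=3.8637 1/|dy|=1.0353
    cross y-line → (4,4), t=0.3002
    cross y-line → (4,5), t=1.3355
    cross y-line → (4,6), t=2.3708 (wall)
  → r_3 = 2.3708
beam 4: φ=135°, α=195°
  d=(-0.9659,-0.2588)  start (4,3)  tX=0.8282 tY=2.7432  stride 1/|dx|=1.0353 1/|dy|=3.8637
    cross x-line → (3,3), t=0.8282
    cross x-line → (2,3), t=1.8635
    cross y-line → (2,2), t=2.7432 (wall)
  → r_4 = 2.7432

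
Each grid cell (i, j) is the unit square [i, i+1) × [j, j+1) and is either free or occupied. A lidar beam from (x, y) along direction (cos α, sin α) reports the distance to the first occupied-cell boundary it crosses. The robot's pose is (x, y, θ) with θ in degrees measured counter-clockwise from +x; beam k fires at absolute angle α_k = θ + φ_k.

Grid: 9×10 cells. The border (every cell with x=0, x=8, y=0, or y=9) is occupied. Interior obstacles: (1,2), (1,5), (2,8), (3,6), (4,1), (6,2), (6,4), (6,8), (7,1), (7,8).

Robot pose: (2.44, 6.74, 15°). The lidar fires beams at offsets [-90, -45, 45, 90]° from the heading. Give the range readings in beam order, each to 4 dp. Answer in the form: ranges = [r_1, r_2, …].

ranges = [5.9425, 0.6466, 2.6096, 1.3044]

beam 1: φ=-90°, α=285°
  dir = (cos 285°, sin 285°) = (0.2588, -0.9659); from cell (2,6)
  next x-line at t=2.1637, next y-line at t=0.7661; Δt_x=3.8637, Δt_y=1.0353
    y: enter (2,5) at t=0.7661
    y: enter (2,4) at t=1.8014
    x: enter (3,4) at t=2.1637
    y: enter (3,3) at t=2.8367
    y: enter (3,2) at t=3.8719
    y: enter (3,1) at t=4.9072
    y: enter (3,0) at t=5.9425 ← occupied
  → r_1 = 5.9425
beam 2: φ=-45°, α=330°
  dir = (cos 330°, sin 330°) = (0.8660, -0.5000); from cell (2,6)
  next x-line at t=0.6466, next y-line at t=1.4800; Δt_x=1.1547, Δt_y=2.0000
    x: enter (3,6) at t=0.6466 ← occupied
  → r_2 = 0.6466
beam 3: φ=45°, α=60°
  dir = (cos 60°, sin 60°) = (0.5000, 0.8660); from cell (2,6)
  next x-line at t=1.1200, next y-line at t=0.3002; Δt_x=2.0000, Δt_y=1.1547
    y: enter (2,7) at t=0.3002
    x: enter (3,7) at t=1.1200
    y: enter (3,8) at t=1.4549
    y: enter (3,9) at t=2.6096 ← occupied
  → r_3 = 2.6096
beam 4: φ=90°, α=105°
  dir = (cos 105°, sin 105°) = (-0.2588, 0.9659); from cell (2,6)
  next x-line at t=1.7000, next y-line at t=0.2692; Δt_x=3.8637, Δt_y=1.0353
    y: enter (2,7) at t=0.2692
    y: enter (2,8) at t=1.3044 ← occupied
  → r_4 = 1.3044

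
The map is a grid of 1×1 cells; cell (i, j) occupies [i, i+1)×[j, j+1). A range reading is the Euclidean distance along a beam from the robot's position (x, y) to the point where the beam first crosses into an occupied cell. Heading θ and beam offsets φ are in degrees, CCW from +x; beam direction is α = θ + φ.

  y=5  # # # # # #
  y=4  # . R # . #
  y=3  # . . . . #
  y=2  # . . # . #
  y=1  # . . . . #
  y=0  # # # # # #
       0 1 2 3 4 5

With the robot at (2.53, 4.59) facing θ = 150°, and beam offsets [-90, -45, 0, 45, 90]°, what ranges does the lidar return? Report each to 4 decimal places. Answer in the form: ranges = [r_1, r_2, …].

beam 1: φ=-90°, α=60°
  dir = (cos 60°, sin 60°) = (0.5000, 0.8660); from cell (2,4)
  next x-line at t=0.9400, next y-line at t=0.4734; Δt_x=2.0000, Δt_y=1.1547
    y: enter (2,5) at t=0.4734 ← occupied
  → r_1 = 0.4734
beam 2: φ=-45°, α=105°
  dir = (cos 105°, sin 105°) = (-0.2588, 0.9659); from cell (2,4)
  next x-line at t=2.0478, next y-line at t=0.4245; Δt_x=3.8637, Δt_y=1.0353
    y: enter (2,5) at t=0.4245 ← occupied
  → r_2 = 0.4245
beam 3: φ=0°, α=150°
  dir = (cos 150°, sin 150°) = (-0.8660, 0.5000); from cell (2,4)
  next x-line at t=0.6120, next y-line at t=0.8200; Δt_x=1.1547, Δt_y=2.0000
    x: enter (1,4) at t=0.6120
    y: enter (1,5) at t=0.8200 ← occupied
  → r_3 = 0.8200
beam 4: φ=45°, α=195°
  dir = (cos 195°, sin 195°) = (-0.9659, -0.2588); from cell (2,4)
  next x-line at t=0.5487, next y-line at t=2.2796; Δt_x=1.0353, Δt_y=3.8637
    x: enter (1,4) at t=0.5487
    x: enter (0,4) at t=1.5840 ← occupied
  → r_4 = 1.5840
beam 5: φ=90°, α=240°
  dir = (cos 240°, sin 240°) = (-0.5000, -0.8660); from cell (2,4)
  next x-line at t=1.0600, next y-line at t=0.6813; Δt_x=2.0000, Δt_y=1.1547
    y: enter (2,3) at t=0.6813
    x: enter (1,3) at t=1.0600
    y: enter (1,2) at t=1.8360
    y: enter (1,1) at t=2.9907
    x: enter (0,1) at t=3.0600 ← occupied
  → r_5 = 3.0600

ranges = [0.4734, 0.4245, 0.8200, 1.5840, 3.0600]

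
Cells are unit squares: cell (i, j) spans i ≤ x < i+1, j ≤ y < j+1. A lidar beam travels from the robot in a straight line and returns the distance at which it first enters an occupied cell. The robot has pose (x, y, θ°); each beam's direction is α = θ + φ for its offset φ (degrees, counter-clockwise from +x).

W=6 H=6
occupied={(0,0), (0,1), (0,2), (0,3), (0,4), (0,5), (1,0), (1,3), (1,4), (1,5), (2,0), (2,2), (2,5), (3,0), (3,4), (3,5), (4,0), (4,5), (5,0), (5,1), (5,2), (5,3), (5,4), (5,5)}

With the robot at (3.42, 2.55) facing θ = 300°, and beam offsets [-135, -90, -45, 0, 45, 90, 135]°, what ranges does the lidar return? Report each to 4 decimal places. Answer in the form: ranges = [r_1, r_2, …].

ranges = [0.4348, 0.4850, 1.6047, 1.7898, 1.6357, 1.8244, 1.5012]

beam 1: φ=-135°, α=165°
  direction (-0.9659, 0.2588); cell (3,2); t to first gridline: x 0.4348, y 1.7387 (then +1.0353 / +3.8637)
    (2,2) via x @ 0.4348  # hit
  → r_1 = 0.4348
beam 2: φ=-90°, α=210°
  direction (-0.8660, -0.5000); cell (3,2); t to first gridline: x 0.4850, y 1.1000 (then +1.1547 / +2.0000)
    (2,2) via x @ 0.4850  # hit
  → r_2 = 0.4850
beam 3: φ=-45°, α=255°
  direction (-0.2588, -0.9659); cell (3,2); t to first gridline: x 1.6228, y 0.5694 (then +3.8637 / +1.0353)
    (3,1) via y @ 0.5694
    (3,0) via y @ 1.6047  # hit
  → r_3 = 1.6047
beam 4: φ=0°, α=300°
  direction (0.5000, -0.8660); cell (3,2); t to first gridline: x 1.1600, y 0.6351 (then +2.0000 / +1.1547)
    (3,1) via y @ 0.6351
    (4,1) via x @ 1.1600
    (4,0) via y @ 1.7898  # hit
  → r_4 = 1.7898
beam 5: φ=45°, α=345°
  direction (0.9659, -0.2588); cell (3,2); t to first gridline: x 0.6005, y 2.1250 (then +1.0353 / +3.8637)
    (4,2) via x @ 0.6005
    (5,2) via x @ 1.6357  # hit
  → r_5 = 1.6357
beam 6: φ=90°, α=30°
  direction (0.8660, 0.5000); cell (3,2); t to first gridline: x 0.6697, y 0.9000 (then +1.1547 / +2.0000)
    (4,2) via x @ 0.6697
    (4,3) via y @ 0.9000
    (5,3) via x @ 1.8244  # hit
  → r_6 = 1.8244
beam 7: φ=135°, α=75°
  direction (0.2588, 0.9659); cell (3,2); t to first gridline: x 2.2409, y 0.4659 (then +3.8637 / +1.0353)
    (3,3) via y @ 0.4659
    (3,4) via y @ 1.5012  # hit
  → r_7 = 1.5012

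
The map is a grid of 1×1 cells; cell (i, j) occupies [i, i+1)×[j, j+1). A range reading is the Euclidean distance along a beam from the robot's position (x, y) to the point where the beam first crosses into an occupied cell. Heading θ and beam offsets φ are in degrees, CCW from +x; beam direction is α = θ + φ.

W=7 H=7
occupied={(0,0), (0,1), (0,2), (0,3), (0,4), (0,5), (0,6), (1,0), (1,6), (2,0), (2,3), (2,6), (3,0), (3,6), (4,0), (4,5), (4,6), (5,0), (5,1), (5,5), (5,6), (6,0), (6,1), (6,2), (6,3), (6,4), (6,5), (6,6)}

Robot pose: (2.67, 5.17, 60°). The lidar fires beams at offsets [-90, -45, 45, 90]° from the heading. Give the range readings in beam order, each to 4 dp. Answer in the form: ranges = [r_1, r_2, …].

beam 1: φ=-90°, α=330°
  d=(0.8660,-0.5000)  start (2,5)  tX=0.3811 tY=0.3400  stride 1/|dx|=1.1547 1/|dy|=2.0000
    cross y-line → (2,4), t=0.3400
    cross x-line → (3,4), t=0.3811
    cross x-line → (4,4), t=1.5358
    cross y-line → (4,3), t=2.3400
    cross x-line → (5,3), t=2.6905
    cross x-line → (6,3), t=3.8452 (wall)
  → r_1 = 3.8452
beam 2: φ=-45°, α=15°
  d=(0.9659,0.2588)  start (2,5)  tX=0.3416 tY=3.2069  stride 1/|dx|=1.0353 1/|dy|=3.8637
    cross x-line → (3,5), t=0.3416
    cross x-line → (4,5), t=1.3769 (wall)
  → r_2 = 1.3769
beam 3: φ=45°, α=105°
  d=(-0.2588,0.9659)  start (2,5)  tX=2.5887 tY=0.8593  stride 1/|dx|=3.8637 1/|dy|=1.0353
    cross y-line → (2,6), t=0.8593 (wall)
  → r_3 = 0.8593
beam 4: φ=90°, α=150°
  d=(-0.8660,0.5000)  start (2,5)  tX=0.7736 tY=1.6600  stride 1/|dx|=1.1547 1/|dy|=2.0000
    cross x-line → (1,5), t=0.7736
    cross y-line → (1,6), t=1.6600 (wall)
  → r_4 = 1.6600

ranges = [3.8452, 1.3769, 0.8593, 1.6600]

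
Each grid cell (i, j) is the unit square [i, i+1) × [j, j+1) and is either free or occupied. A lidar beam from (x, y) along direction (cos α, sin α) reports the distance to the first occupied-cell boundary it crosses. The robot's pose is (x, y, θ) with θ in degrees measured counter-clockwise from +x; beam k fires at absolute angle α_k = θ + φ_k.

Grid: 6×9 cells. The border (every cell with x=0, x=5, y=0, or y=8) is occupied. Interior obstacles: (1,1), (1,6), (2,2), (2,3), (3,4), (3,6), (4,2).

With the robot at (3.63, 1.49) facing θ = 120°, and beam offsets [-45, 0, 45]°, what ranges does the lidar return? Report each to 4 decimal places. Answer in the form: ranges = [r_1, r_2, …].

beam 1: φ=-45°, α=75°
  direction (0.2588, 0.9659); cell (3,1); t to first gridline: x 1.4296, y 0.5280 (then +3.8637 / +1.0353)
    (3,2) via y @ 0.5280
    (4,2) via x @ 1.4296  # hit
  → r_1 = 1.4296
beam 2: φ=0°, α=120°
  direction (-0.5000, 0.8660); cell (3,1); t to first gridline: x 1.2600, y 0.5889 (then +2.0000 / +1.1547)
    (3,2) via y @ 0.5889
    (2,2) via x @ 1.2600  # hit
  → r_2 = 1.2600
beam 3: φ=45°, α=165°
  direction (-0.9659, 0.2588); cell (3,1); t to first gridline: x 0.6522, y 1.9705 (then +1.0353 / +3.8637)
    (2,1) via x @ 0.6522
    (1,1) via x @ 1.6875  # hit
  → r_3 = 1.6875

ranges = [1.4296, 1.2600, 1.6875]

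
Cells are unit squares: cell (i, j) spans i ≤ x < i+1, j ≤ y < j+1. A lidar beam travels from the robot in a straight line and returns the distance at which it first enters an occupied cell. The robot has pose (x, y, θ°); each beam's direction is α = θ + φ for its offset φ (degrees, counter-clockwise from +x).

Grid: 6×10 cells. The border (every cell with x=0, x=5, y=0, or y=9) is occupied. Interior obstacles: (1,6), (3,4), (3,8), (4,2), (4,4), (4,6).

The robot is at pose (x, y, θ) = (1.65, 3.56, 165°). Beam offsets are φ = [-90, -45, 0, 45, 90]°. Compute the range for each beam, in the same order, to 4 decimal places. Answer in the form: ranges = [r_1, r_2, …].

ranges = [5.2160, 1.3000, 0.6729, 0.7506, 2.5114]

beam 1: φ=-90°, α=75°
  cosα=0.2588 sinα=0.9659 | (1,3) | tMaxX 1.3523 tMaxY 0.4555 | tΔX 3.8637 tΔY 1.0353
    t=0.4555 [y] (1,4)
    t=1.3523 [x] (2,4)
    t=1.4908 [y] (2,5)
    t=2.5261 [y] (2,6)
    t=3.5614 [y] (2,7)
    t=4.5966 [y] (2,8)
    t=5.2160 [x] (3,8) — stop
  → r_1 = 5.2160
beam 2: φ=-45°, α=120°
  cosα=-0.5000 sinα=0.8660 | (1,3) | tMaxX 1.3000 tMaxY 0.5081 | tΔX 2.0000 tΔY 1.1547
    t=0.5081 [y] (1,4)
    t=1.3000 [x] (0,4) — stop
  → r_2 = 1.3000
beam 3: φ=0°, α=165°
  cosα=-0.9659 sinα=0.2588 | (1,3) | tMaxX 0.6729 tMaxY 1.7000 | tΔX 1.0353 tΔY 3.8637
    t=0.6729 [x] (0,3) — stop
  → r_3 = 0.6729
beam 4: φ=45°, α=210°
  cosα=-0.8660 sinα=-0.5000 | (1,3) | tMaxX 0.7506 tMaxY 1.1200 | tΔX 1.1547 tΔY 2.0000
    t=0.7506 [x] (0,3) — stop
  → r_4 = 0.7506
beam 5: φ=90°, α=255°
  cosα=-0.2588 sinα=-0.9659 | (1,3) | tMaxX 2.5114 tMaxY 0.5798 | tΔX 3.8637 tΔY 1.0353
    t=0.5798 [y] (1,2)
    t=1.6150 [y] (1,1)
    t=2.5114 [x] (0,1) — stop
  → r_5 = 2.5114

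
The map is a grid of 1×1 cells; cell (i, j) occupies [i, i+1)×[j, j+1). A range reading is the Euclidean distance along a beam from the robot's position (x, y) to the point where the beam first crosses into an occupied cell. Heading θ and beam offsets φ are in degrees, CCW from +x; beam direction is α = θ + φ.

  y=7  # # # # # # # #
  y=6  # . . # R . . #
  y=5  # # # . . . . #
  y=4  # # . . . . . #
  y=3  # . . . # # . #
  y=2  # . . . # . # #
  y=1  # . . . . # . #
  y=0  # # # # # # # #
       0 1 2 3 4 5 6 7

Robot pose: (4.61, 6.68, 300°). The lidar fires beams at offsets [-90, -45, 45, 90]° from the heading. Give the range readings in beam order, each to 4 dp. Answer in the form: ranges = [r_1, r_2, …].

ranges = [0.7044, 5.8804, 2.4743, 0.6400]

beam 1: φ=-90°, α=210°
  cosα=-0.8660 sinα=-0.5000 | (4,6) | tMaxX 0.7044 tMaxY 1.3600 | tΔX 1.1547 tΔY 2.0000
    t=0.7044 [x] (3,6) — stop
  → r_1 = 0.7044
beam 2: φ=-45°, α=255°
  cosα=-0.2588 sinα=-0.9659 | (4,6) | tMaxX 2.3569 tMaxY 0.7040 | tΔX 3.8637 tΔY 1.0353
    t=0.7040 [y] (4,5)
    t=1.7393 [y] (4,4)
    t=2.3569 [x] (3,4)
    t=2.7745 [y] (3,3)
    t=3.8098 [y] (3,2)
    t=4.8451 [y] (3,1)
    t=5.8804 [y] (3,0) — stop
  → r_2 = 5.8804
beam 3: φ=45°, α=345°
  cosα=0.9659 sinα=-0.2588 | (4,6) | tMaxX 0.4038 tMaxY 2.6273 | tΔX 1.0353 tΔY 3.8637
    t=0.4038 [x] (5,6)
    t=1.4390 [x] (6,6)
    t=2.4743 [x] (7,6) — stop
  → r_3 = 2.4743
beam 4: φ=90°, α=30°
  cosα=0.8660 sinα=0.5000 | (4,6) | tMaxX 0.4503 tMaxY 0.6400 | tΔX 1.1547 tΔY 2.0000
    t=0.4503 [x] (5,6)
    t=0.6400 [y] (5,7) — stop
  → r_4 = 0.6400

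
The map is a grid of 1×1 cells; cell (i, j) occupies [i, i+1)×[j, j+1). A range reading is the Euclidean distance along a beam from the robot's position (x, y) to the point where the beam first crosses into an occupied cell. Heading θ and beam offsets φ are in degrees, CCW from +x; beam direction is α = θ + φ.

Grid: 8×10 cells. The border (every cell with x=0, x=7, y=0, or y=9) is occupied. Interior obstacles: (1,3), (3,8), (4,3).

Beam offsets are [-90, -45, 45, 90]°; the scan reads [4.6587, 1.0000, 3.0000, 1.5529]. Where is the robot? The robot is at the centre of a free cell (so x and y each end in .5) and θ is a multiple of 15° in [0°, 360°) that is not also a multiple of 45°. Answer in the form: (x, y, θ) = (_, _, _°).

(x, y, θ) = (5.5, 4.5, 255°)

Candidates: 45 free-cell centres × 16 headings = 720 poses. Raycast each; keep the one whose scan matches to 4 dp.
  (3.5, 1.5, 195°): beam 1 = 7.7646 ≠ 4.6587 ✗
  (5.5, 8.5, 240°): beam 1 = 1.0000 ≠ 4.6587 ✗
  (6.5, 8.5, 240°): beam 1 = 1.0000 ≠ 4.6587 ✗
  (6.5, 8.5, 165°): beam 1 = 0.5176 ≠ 4.6587 ✗
  …
  (5.5, 4.5, 255°): r_1=4.6587, r_2=1.0000, r_3=3.0000, r_4=1.5529 — all match ✓
Unique over the lattice → pose = (5.5, 4.5, 255°).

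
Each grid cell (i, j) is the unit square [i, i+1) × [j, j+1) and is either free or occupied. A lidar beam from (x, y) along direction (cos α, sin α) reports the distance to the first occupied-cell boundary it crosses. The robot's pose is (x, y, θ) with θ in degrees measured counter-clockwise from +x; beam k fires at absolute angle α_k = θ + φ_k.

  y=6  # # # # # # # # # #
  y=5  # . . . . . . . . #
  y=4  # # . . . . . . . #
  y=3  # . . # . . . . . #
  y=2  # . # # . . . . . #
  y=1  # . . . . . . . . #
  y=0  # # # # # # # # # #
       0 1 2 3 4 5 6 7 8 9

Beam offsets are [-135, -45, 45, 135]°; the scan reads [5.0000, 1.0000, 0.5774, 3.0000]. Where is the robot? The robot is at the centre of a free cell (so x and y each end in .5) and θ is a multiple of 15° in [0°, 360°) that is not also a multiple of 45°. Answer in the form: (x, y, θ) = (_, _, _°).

The pose lattice has 36·16 = 576 candidates. Test each by forward raycasting.
  (6.5, 2.5, 60°): beam 1 = 1.5529 ≠ 5.0000 ✗
  (1.5, 3.5, 285°): beam 1 = 0.5774 ≠ 5.0000 ✗
  (3.5, 1.5, 195°): beam 1 = 0.5774 ≠ 5.0000 ✗
  (8.5, 1.5, 75°): beam 1 = 0.5774 ≠ 5.0000 ✗
  …
  (6.5, 5.5, 75°): r_1=5.0000, r_2=1.0000, r_3=0.5774, r_4=3.0000 — all match ✓
Only this pose fits every beam.

(x, y, θ) = (6.5, 5.5, 75°)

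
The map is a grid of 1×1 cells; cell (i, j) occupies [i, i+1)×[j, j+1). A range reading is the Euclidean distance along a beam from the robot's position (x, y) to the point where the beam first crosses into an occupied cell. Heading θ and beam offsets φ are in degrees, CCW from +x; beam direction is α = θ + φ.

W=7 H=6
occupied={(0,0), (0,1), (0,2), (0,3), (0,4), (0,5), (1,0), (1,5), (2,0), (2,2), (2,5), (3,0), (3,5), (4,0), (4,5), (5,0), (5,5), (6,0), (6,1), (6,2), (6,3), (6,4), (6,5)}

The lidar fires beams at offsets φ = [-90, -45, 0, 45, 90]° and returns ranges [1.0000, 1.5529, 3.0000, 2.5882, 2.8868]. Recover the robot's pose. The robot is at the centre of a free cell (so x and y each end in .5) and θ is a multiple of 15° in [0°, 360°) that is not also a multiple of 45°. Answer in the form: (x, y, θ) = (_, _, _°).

Enumerate (i+0.5, j+0.5, θ) over the 19 free cells and 16 admissible headings. For each, cast all 5 beams and compare to the given ranges.
  (2.5, 1.5, 210°): beam 1 = 0.5774 ≠ 1.0000 ✗
  (2.5, 4.5, 240°): beam 4 = 1.5529 ≠ 2.5882 ✗
  (1.5, 2.5, 75°): beam 1 = 0.5176 ≠ 1.0000 ✗
  …
  (5.5, 3.5, 150°): r_1=1.0000, r_2=1.5529, r_3=3.0000, r_4=2.5882, r_5=2.8868 — all match ✓
Only this pose fits every beam.

(x, y, θ) = (5.5, 3.5, 150°)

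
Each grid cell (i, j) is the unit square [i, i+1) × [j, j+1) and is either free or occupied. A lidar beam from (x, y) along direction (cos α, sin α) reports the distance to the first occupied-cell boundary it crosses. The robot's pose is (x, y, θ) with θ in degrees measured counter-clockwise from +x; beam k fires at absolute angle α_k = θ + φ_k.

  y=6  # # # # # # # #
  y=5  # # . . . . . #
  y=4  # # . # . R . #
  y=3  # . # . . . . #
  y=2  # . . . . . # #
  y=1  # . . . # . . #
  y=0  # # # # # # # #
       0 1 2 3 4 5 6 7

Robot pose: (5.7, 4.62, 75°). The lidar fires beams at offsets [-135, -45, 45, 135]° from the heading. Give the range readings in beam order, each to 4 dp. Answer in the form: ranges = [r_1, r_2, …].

ranges = [1.8706, 1.5011, 1.5935, 3.1177]

beam 1: φ=-135°, α=300°
  cosα=0.5000 sinα=-0.8660 | (5,4) | tMaxX 0.6000 tMaxY 0.7159 | tΔX 2.0000 tΔY 1.1547
    t=0.6000 [x] (6,4)
    t=0.7159 [y] (6,3)
    t=1.8706 [y] (6,2) — stop
  → r_1 = 1.8706
beam 2: φ=-45°, α=30°
  cosα=0.8660 sinα=0.5000 | (5,4) | tMaxX 0.3464 tMaxY 0.7600 | tΔX 1.1547 tΔY 2.0000
    t=0.3464 [x] (6,4)
    t=0.7600 [y] (6,5)
    t=1.5011 [x] (7,5) — stop
  → r_2 = 1.5011
beam 3: φ=45°, α=120°
  cosα=-0.5000 sinα=0.8660 | (5,4) | tMaxX 1.4000 tMaxY 0.4388 | tΔX 2.0000 tΔY 1.1547
    t=0.4388 [y] (5,5)
    t=1.4000 [x] (4,5)
    t=1.5935 [y] (4,6) — stop
  → r_3 = 1.5935
beam 4: φ=135°, α=210°
  cosα=-0.8660 sinα=-0.5000 | (5,4) | tMaxX 0.8083 tMaxY 1.2400 | tΔX 1.1547 tΔY 2.0000
    t=0.8083 [x] (4,4)
    t=1.2400 [y] (4,3)
    t=1.9630 [x] (3,3)
    t=3.1177 [x] (2,3) — stop
  → r_4 = 3.1177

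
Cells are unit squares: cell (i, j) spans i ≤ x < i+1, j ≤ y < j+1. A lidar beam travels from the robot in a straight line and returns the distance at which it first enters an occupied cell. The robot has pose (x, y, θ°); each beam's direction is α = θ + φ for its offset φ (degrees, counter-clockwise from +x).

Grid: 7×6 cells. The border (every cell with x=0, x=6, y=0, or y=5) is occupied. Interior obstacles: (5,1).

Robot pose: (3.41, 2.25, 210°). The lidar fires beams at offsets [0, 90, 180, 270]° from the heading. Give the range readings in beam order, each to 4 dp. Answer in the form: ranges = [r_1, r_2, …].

ranges = [2.5000, 1.4434, 2.9907, 3.1754]

beam 1: φ=0°, α=210°
  d=(-0.8660,-0.5000)  start (3,2)  tX=0.4734 tY=0.5000  stride 1/|dx|=1.1547 1/|dy|=2.0000
    cross x-line → (2,2), t=0.4734
    cross y-line → (2,1), t=0.5000
    cross x-line → (1,1), t=1.6281
    cross y-line → (1,0), t=2.5000 (wall)
  → r_1 = 2.5000
beam 2: φ=90°, α=300°
  d=(0.5000,-0.8660)  start (3,2)  tX=1.1800 tY=0.2887  stride 1/|dx|=2.0000 1/|dy|=1.1547
    cross y-line → (3,1), t=0.2887
    cross x-line → (4,1), t=1.1800
    cross y-line → (4,0), t=1.4434 (wall)
  → r_2 = 1.4434
beam 3: φ=180°, α=30°
  d=(0.8660,0.5000)  start (3,2)  tX=0.6813 tY=1.5000  stride 1/|dx|=1.1547 1/|dy|=2.0000
    cross x-line → (4,2), t=0.6813
    cross y-line → (4,3), t=1.5000
    cross x-line → (5,3), t=1.8360
    cross x-line → (6,3), t=2.9907 (wall)
  → r_3 = 2.9907
beam 4: φ=270°, α=120°
  d=(-0.5000,0.8660)  start (3,2)  tX=0.8200 tY=0.8660  stride 1/|dx|=2.0000 1/|dy|=1.1547
    cross x-line → (2,2), t=0.8200
    cross y-line → (2,3), t=0.8660
    cross y-line → (2,4), t=2.0207
    cross x-line → (1,4), t=2.8200
    cross y-line → (1,5), t=3.1754 (wall)
  → r_4 = 3.1754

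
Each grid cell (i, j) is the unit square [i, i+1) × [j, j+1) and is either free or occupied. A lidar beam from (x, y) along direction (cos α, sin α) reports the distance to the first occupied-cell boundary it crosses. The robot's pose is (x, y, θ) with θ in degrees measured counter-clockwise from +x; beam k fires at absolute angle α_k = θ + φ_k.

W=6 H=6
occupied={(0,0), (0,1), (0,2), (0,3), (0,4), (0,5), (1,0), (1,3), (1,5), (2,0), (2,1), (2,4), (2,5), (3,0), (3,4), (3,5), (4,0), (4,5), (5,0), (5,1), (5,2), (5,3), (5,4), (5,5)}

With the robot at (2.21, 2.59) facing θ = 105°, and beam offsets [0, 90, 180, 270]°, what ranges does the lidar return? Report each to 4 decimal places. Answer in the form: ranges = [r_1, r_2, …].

ranges = [0.8114, 1.2527, 0.6108, 2.8884]

beam 1: φ=0°, α=105°
  cosα=-0.2588 sinα=0.9659 | (2,2) | tMaxX 0.8114 tMaxY 0.4245 | tΔX 3.8637 tΔY 1.0353
    t=0.4245 [y] (2,3)
    t=0.8114 [x] (1,3) — stop
  → r_1 = 0.8114
beam 2: φ=90°, α=195°
  cosα=-0.9659 sinα=-0.2588 | (2,2) | tMaxX 0.2174 tMaxY 2.2796 | tΔX 1.0353 tΔY 3.8637
    t=0.2174 [x] (1,2)
    t=1.2527 [x] (0,2) — stop
  → r_2 = 1.2527
beam 3: φ=180°, α=285°
  cosα=0.2588 sinα=-0.9659 | (2,2) | tMaxX 3.0523 tMaxY 0.6108 | tΔX 3.8637 tΔY 1.0353
    t=0.6108 [y] (2,1) — stop
  → r_3 = 0.6108
beam 4: φ=270°, α=15°
  cosα=0.9659 sinα=0.2588 | (2,2) | tMaxX 0.8179 tMaxY 1.5841 | tΔX 1.0353 tΔY 3.8637
    t=0.8179 [x] (3,2)
    t=1.5841 [y] (3,3)
    t=1.8531 [x] (4,3)
    t=2.8884 [x] (5,3) — stop
  → r_4 = 2.8884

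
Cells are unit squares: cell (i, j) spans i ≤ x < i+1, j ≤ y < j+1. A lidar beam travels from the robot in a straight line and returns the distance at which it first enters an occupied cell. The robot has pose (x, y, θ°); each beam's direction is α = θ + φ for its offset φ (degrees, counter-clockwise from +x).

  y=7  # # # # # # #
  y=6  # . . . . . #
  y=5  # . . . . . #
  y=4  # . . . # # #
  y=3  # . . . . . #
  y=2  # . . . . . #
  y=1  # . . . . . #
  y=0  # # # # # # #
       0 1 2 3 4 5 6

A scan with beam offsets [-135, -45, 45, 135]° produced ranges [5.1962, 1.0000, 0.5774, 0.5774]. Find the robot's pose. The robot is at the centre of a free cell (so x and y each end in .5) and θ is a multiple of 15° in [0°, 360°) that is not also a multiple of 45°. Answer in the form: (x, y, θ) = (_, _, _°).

Enumerate (i+0.5, j+0.5, θ) over the 28 free cells and 16 admissible headings. For each, cast all 4 beams and compare to the given ranges.
  (4.5, 5.5, 120°): beam 1 = 1.5529 ≠ 5.1962 ✗
  (5.5, 6.5, 150°): beam 1 = 0.5176 ≠ 5.1962 ✗
  (4.5, 1.5, 300°): beam 1 = 3.6235 ≠ 5.1962 ✗
  (4.5, 2.5, 255°): beam 2 = 3.0000 ≠ 1.0000 ✗
  …
  (5.5, 6.5, 345°): r_1=5.1962, r_2=1.0000, r_3=0.5774, r_4=0.5774 — all match ✓
No second candidate reproduces the full scan.

(x, y, θ) = (5.5, 6.5, 345°)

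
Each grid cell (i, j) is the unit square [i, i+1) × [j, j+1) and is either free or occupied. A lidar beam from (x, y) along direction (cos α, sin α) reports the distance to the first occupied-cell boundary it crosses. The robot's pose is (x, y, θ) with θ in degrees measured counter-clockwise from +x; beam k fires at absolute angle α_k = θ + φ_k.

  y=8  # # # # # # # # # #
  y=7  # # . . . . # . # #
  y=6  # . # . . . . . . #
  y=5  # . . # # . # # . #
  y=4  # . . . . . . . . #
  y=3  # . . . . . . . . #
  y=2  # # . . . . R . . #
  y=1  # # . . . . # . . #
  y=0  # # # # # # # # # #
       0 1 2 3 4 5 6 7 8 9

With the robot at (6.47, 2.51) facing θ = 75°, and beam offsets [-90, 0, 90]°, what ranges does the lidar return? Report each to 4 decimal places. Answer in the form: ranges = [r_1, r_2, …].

ranges = [2.6192, 2.5778, 5.6630]

beam 1: φ=-90°, α=345°
  dir = (cos 345°, sin 345°) = (0.9659, -0.2588); from cell (6,2)
  next x-line at t=0.5487, next y-line at t=1.9705; Δt_x=1.0353, Δt_y=3.8637
    x: enter (7,2) at t=0.5487
    x: enter (8,2) at t=1.5840
    y: enter (8,1) at t=1.9705
    x: enter (9,1) at t=2.6192 ← occupied
  → r_1 = 2.6192
beam 2: φ=0°, α=75°
  dir = (cos 75°, sin 75°) = (0.2588, 0.9659); from cell (6,2)
  next x-line at t=2.0478, next y-line at t=0.5073; Δt_x=3.8637, Δt_y=1.0353
    y: enter (6,3) at t=0.5073
    y: enter (6,4) at t=1.5426
    x: enter (7,4) at t=2.0478
    y: enter (7,5) at t=2.5778 ← occupied
  → r_2 = 2.5778
beam 3: φ=90°, α=165°
  dir = (cos 165°, sin 165°) = (-0.9659, 0.2588); from cell (6,2)
  next x-line at t=0.4866, next y-line at t=1.8932; Δt_x=1.0353, Δt_y=3.8637
    x: enter (5,2) at t=0.4866
    x: enter (4,2) at t=1.5219
    y: enter (4,3) at t=1.8932
    x: enter (3,3) at t=2.5571
    x: enter (2,3) at t=3.5924
    x: enter (1,3) at t=4.6277
    x: enter (0,3) at t=5.6630 ← occupied
  → r_3 = 5.6630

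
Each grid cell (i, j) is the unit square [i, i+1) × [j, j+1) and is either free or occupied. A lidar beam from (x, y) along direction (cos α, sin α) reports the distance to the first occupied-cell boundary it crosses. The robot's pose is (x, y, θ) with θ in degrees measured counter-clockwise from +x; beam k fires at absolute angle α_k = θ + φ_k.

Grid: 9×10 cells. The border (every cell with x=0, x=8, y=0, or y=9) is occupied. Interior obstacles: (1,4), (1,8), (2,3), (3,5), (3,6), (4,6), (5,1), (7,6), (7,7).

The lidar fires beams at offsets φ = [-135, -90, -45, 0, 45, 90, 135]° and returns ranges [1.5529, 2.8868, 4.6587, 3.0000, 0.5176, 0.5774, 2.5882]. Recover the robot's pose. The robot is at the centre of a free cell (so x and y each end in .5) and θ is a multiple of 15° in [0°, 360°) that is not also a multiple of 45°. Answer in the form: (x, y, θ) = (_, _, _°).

Enumerate (i+0.5, j+0.5, θ) over the 47 free cells and 16 admissible headings. For each, cast all 7 beams and compare to the given ranges.
  (5.5, 3.5, 60°): beam 3 = 2.5882 ≠ 4.6587 ✗
  (6.5, 3.5, 345°): beam 1 = 5.0000 ≠ 1.5529 ✗
  (1.5, 5.5, 60°): beam 1 = 0.5176 ≠ 1.5529 ✗
  (2.5, 5.5, 240°): beam 1 = 2.5882 ≠ 1.5529 ✗
  …
  (6.5, 6.5, 300°): r_1=1.5529, r_2=2.8868, r_3=4.6587, r_4=3.0000, r_5=0.5176, r_6=0.5774, r_7=2.5882 — all match ✓
Unique over the lattice → pose = (6.5, 6.5, 300°).

(x, y, θ) = (6.5, 6.5, 300°)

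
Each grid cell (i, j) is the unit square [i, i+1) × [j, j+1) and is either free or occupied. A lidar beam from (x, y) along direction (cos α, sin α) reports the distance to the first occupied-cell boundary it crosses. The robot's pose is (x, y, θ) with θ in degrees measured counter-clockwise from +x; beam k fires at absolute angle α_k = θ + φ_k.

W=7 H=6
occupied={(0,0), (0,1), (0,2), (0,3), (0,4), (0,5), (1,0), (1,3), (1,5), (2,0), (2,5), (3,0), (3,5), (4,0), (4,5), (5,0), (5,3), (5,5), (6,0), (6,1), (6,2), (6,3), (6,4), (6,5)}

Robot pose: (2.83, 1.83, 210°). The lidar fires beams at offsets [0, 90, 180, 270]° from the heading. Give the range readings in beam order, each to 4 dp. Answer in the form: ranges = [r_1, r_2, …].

beam 1: φ=0°, α=210°
  direction (-0.8660, -0.5000); cell (2,1); t to first gridline: x 0.9584, y 1.6600 (then +1.1547 / +2.0000)
    (1,1) via x @ 0.9584
    (1,0) via y @ 1.6600  # hit
  → r_1 = 1.6600
beam 2: φ=90°, α=300°
  direction (0.5000, -0.8660); cell (2,1); t to first gridline: x 0.3400, y 0.9584 (then +2.0000 / +1.1547)
    (3,1) via x @ 0.3400
    (3,0) via y @ 0.9584  # hit
  → r_2 = 0.9584
beam 3: φ=180°, α=30°
  direction (0.8660, 0.5000); cell (2,1); t to first gridline: x 0.1963, y 0.3400 (then +1.1547 / +2.0000)
    (3,1) via x @ 0.1963
    (3,2) via y @ 0.3400
    (4,2) via x @ 1.3510
    (4,3) via y @ 2.3400
    (5,3) via x @ 2.5057  # hit
  → r_3 = 2.5057
beam 4: φ=270°, α=120°
  direction (-0.5000, 0.8660); cell (2,1); t to first gridline: x 1.6600, y 0.1963 (then +2.0000 / +1.1547)
    (2,2) via y @ 0.1963
    (2,3) via y @ 1.3510
    (1,3) via x @ 1.6600  # hit
  → r_4 = 1.6600

ranges = [1.6600, 0.9584, 2.5057, 1.6600]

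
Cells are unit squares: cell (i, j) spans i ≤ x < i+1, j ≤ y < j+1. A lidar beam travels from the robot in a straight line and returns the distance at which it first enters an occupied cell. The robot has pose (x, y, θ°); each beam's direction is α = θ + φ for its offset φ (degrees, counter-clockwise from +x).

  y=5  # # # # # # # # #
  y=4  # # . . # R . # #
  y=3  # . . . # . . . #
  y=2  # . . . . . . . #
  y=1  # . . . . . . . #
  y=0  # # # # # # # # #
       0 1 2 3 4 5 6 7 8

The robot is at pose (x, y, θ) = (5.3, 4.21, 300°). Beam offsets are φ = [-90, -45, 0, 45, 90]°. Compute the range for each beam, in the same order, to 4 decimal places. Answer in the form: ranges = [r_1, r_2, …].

ranges = [0.3464, 1.1591, 3.7066, 2.7952, 1.5800]

beam 1: φ=-90°, α=210°
  d=(-0.8660,-0.5000)  start (5,4)  tX=0.3464 tY=0.4200  stride 1/|dx|=1.1547 1/|dy|=2.0000
    cross x-line → (4,4), t=0.3464 (wall)
  → r_1 = 0.3464
beam 2: φ=-45°, α=255°
  d=(-0.2588,-0.9659)  start (5,4)  tX=1.1591 tY=0.2174  stride 1/|dx|=3.8637 1/|dy|=1.0353
    cross y-line → (5,3), t=0.2174
    cross x-line → (4,3), t=1.1591 (wall)
  → r_2 = 1.1591
beam 3: φ=0°, α=300°
  d=(0.5000,-0.8660)  start (5,4)  tX=1.4000 tY=0.2425  stride 1/|dx|=2.0000 1/|dy|=1.1547
    cross y-line → (5,3), t=0.2425
    cross y-line → (5,2), t=1.3972
    cross x-line → (6,2), t=1.4000
    cross y-line → (6,1), t=2.5519
    cross x-line → (7,1), t=3.4000
    cross y-line → (7,0), t=3.7066 (wall)
  → r_3 = 3.7066
beam 4: φ=45°, α=345°
  d=(0.9659,-0.2588)  start (5,4)  tX=0.7247 tY=0.8114  stride 1/|dx|=1.0353 1/|dy|=3.8637
    cross x-line → (6,4), t=0.7247
    cross y-line → (6,3), t=0.8114
    cross x-line → (7,3), t=1.7600
    cross x-line → (8,3), t=2.7952 (wall)
  → r_4 = 2.7952
beam 5: φ=90°, α=30°
  d=(0.8660,0.5000)  start (5,4)  tX=0.8083 tY=1.5800  stride 1/|dx|=1.1547 1/|dy|=2.0000
    cross x-line → (6,4), t=0.8083
    cross y-line → (6,5), t=1.5800 (wall)
  → r_5 = 1.5800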